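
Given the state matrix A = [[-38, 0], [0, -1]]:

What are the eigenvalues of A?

For diagonal matrix, eigenvalues are diagonal entries: λ₁ = -38, λ₂ = -1.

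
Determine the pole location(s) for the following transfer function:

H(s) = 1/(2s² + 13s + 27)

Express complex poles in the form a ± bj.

Discriminant = 13² - 4×2×27 = 169 - 216 = -47 < 0, so the poles are a complex conjugate pair s = (-13 ± j√47)/(2×2). Real part = -13/(2×2) = -13/4 = -3.25; imaginary part = ±√47/(2×2) ≈ 1.7139. Poles: s = -3.25 ± 1.7139j.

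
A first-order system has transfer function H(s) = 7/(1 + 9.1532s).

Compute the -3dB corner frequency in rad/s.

Corner frequency = 1/τ = 1/9.1532 = 0.109 rad/s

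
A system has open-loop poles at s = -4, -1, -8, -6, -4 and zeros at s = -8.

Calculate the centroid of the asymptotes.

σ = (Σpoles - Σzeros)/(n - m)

σ = (Σpoles - Σzeros)/(n - m) = (-23 - (-8))/(5 - 1) = -15/4 = -3.75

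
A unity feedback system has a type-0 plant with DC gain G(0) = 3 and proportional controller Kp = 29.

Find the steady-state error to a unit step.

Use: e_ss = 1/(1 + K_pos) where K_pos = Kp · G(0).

K_pos = Kp · G(0) = 29 × 3 = 87. e_ss = 1/(1 + 87) = 0.0114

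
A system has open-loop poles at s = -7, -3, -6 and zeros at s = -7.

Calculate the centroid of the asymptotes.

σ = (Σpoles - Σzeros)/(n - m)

σ = (Σpoles - Σzeros)/(n - m) = (-16 - (-7))/(3 - 1) = -9/2 = -4.5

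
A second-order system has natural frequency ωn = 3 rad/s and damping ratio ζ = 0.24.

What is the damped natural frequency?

ωd = ωn√(1 - ζ²) = 3√(1 - 0.24²) = 2.91 rad/s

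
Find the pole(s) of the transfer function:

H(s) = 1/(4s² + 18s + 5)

Discriminant = 18² - 4×4×5 = 324 - 80 = 244 > 0, so two distinct real poles. Using quadratic formula: s = (-18 ± √244)/(2×4) = (-18 ± √244)/8, with √244 ≈ 15.6205. s₁ ≈ -0.2974, s₂ ≈ -4.2026. Poles: s₁ = -0.2974, s₂ = -4.2026.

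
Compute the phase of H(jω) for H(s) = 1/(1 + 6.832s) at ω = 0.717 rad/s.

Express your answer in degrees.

Phase = -arctan(ωτ) = -arctan(0.717 × 6.832) = -78.5°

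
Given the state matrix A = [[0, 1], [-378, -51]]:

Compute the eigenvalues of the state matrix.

det(A - λI) = λ² - (-51)λ + 378 = (λ - (-9))(λ - (-42)). Eigenvalues: -9, -42.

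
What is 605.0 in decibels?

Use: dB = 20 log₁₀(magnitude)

dB = 20 log₁₀(605.0) = 55.6 dB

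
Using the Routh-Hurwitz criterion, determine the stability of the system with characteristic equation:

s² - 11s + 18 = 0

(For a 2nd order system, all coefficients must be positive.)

Coefficients: 1, -11, 18. b=-11 not positive, so system is unstable.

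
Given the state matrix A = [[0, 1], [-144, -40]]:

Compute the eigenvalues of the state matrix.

det(A - λI) = λ² - (-40)λ + 144 = (λ - (-36))(λ - (-4)). Eigenvalues: -36, -4.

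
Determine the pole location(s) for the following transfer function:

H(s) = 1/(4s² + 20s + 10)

Discriminant = 20² - 4×4×10 = 400 - 160 = 240 > 0, so two distinct real poles. Using quadratic formula: s = (-20 ± √240)/(2×4) = (-20 ± √240)/8, with √240 ≈ 15.4919. s₁ ≈ -0.5635, s₂ ≈ -4.4365. Poles: s₁ = -0.5635, s₂ = -4.4365.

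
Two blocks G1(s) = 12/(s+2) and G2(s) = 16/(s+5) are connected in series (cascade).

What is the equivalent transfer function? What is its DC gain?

Series: multiply transfer functions. G_eq = 12/(s+2) × 16/(s+5) = 192/((s+2)(s+5)). DC gain = 192/(2×5) = 19.2.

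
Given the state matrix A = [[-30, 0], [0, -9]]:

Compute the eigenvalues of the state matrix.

For diagonal matrix, eigenvalues are diagonal entries: λ₁ = -30, λ₂ = -9.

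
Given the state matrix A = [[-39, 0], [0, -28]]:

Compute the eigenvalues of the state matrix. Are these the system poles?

For diagonal matrix, eigenvalues are diagonal entries: λ₁ = -39, λ₂ = -28. Eigenvalues of A = system poles.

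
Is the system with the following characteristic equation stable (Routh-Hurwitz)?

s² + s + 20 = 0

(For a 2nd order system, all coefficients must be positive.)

Coefficients: 1, 1, 20. All positive, so system is stable.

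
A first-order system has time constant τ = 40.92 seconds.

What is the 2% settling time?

For first-order system, 2% settling time ≈ 4τ = 4 × 40.92 = 163.68 s.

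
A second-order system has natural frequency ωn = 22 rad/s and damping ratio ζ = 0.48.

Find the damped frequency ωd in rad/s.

ωd = ωn√(1 - ζ²) = 22√(1 - 0.48²) = 19.3 rad/s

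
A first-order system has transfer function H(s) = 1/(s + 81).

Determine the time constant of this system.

For H(s) = 1/(s + 1/τ), the pole is at -1/τ = -81, so τ = 1/81 = 0.0123 s.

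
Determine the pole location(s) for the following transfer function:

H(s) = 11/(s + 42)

Pole is where denominator = 0: s + 42 = 0, so s = -42.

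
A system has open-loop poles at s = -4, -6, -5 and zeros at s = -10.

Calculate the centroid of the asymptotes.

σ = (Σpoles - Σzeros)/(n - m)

σ = (Σpoles - Σzeros)/(n - m) = (-15 - (-10))/(3 - 1) = -5/2 = -2.5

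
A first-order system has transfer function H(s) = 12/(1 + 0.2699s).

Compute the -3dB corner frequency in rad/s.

Corner frequency = 1/τ = 1/0.2699 = 3.705 rad/s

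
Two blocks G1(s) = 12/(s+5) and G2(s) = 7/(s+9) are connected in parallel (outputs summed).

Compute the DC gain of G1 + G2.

Parallel: G_eq = G1 + G2. DC gain = G1(0) + G2(0) = 12/5 + 7/9 = 2.4 + 0.7778 = 3.1778.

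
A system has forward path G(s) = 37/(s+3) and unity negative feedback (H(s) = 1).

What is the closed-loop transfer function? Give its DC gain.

T(s) = G/(1+GH) = [37/(s+3)] / [1 + 37/(s+3)] = 37/(s+3+37) = 37/(s+40). DC gain = 37/40 = 0.925.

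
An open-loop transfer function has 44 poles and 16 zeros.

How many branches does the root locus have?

Root locus has n branches where n = number of poles = 44.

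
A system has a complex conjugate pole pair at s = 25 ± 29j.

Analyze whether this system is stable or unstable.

Real part of poles is 25 (> 0, right half-plane). Unstable.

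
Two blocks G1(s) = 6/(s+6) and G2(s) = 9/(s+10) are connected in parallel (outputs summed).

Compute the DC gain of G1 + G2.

Parallel: G_eq = G1 + G2. DC gain = G1(0) + G2(0) = 6/6 + 9/10 = 1 + 0.9 = 1.9.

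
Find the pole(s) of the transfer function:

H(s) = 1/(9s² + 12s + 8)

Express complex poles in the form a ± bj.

Discriminant = 12² - 4×9×8 = 144 - 288 = -144 < 0, so the poles are a complex conjugate pair s = (-12 ± j√144)/(2×9). Real part = -12/(2×9) = -12/18 ≈ -0.6667; imaginary part = ±√144/(2×9) = 12/18 ≈ 0.6667. Poles: s = -0.6667 ± 0.6667j.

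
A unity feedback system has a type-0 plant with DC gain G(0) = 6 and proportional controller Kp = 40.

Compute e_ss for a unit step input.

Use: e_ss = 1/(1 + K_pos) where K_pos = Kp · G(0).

K_pos = Kp · G(0) = 40 × 6 = 240. e_ss = 1/(1 + 240) = 0.0041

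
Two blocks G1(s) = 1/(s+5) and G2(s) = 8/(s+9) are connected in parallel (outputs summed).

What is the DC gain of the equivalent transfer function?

Parallel: G_eq = G1 + G2. DC gain = G1(0) + G2(0) = 1/5 + 8/9 = 0.2 + 0.8889 = 1.0889.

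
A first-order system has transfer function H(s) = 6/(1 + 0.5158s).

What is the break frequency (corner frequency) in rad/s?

Corner frequency = 1/τ = 1/0.5158 = 1.939 rad/s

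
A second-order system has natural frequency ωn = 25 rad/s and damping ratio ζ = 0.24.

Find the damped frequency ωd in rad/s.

ωd = ωn√(1 - ζ²) = 25√(1 - 0.24²) = 24.27 rad/s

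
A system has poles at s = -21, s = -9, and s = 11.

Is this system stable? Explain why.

Pole(s) at s = 11 are not in the left half-plane. System is unstable.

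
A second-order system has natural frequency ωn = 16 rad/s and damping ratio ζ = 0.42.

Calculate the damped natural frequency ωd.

ωd = ωn√(1 - ζ²) = 16√(1 - 0.42²) = 14.52 rad/s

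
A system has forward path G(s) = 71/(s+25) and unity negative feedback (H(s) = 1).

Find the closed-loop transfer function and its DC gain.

T(s) = G/(1+GH) = [71/(s+25)] / [1 + 71/(s+25)] = 71/(s+25+71) = 71/(s+96). DC gain = 71/96 = 0.7396.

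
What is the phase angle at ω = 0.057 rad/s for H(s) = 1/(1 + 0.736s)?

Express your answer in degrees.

Phase = -arctan(ωτ) = -arctan(0.057 × 0.736) = -2.4°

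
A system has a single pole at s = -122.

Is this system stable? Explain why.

Pole at s = -122 is in the left half-plane. Stable.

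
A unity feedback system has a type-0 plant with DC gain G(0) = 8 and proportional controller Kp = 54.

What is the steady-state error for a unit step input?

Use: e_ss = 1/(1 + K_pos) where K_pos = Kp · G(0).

K_pos = Kp · G(0) = 54 × 8 = 432. e_ss = 1/(1 + 432) = 0.0023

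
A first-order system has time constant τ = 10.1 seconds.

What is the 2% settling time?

For first-order system, 2% settling time ≈ 4τ = 4 × 10.1 = 40.4 s.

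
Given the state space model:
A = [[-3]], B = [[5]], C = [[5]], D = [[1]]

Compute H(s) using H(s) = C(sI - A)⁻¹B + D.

(sI - A)⁻¹ = 1/(s + 3). H(s) = 5×5/(s + 3) + 1 = (s + 28)/(s + 3).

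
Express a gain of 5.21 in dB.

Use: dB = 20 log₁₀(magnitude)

dB = 20 log₁₀(5.21) = 14.3 dB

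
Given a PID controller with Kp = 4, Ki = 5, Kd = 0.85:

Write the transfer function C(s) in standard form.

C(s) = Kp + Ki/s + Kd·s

Substituting values: C(s) = 4 + 5/s + 0.85s = (0.85s² + 4s + 5)/s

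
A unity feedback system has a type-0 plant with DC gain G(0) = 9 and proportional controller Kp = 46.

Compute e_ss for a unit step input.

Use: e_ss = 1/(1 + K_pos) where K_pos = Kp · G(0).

K_pos = Kp · G(0) = 46 × 9 = 414. e_ss = 1/(1 + 414) = 0.0024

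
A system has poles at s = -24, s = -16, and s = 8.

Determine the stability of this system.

Pole(s) at s = 8 are not in the left half-plane. System is unstable.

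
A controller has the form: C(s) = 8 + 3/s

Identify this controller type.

This is a Proportional-Integral (PI) controller.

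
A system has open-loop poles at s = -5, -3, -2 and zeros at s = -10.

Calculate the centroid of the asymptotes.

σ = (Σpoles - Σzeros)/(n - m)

σ = (Σpoles - Σzeros)/(n - m) = (-10 - (-10))/(3 - 1) = 0/2 = 0.0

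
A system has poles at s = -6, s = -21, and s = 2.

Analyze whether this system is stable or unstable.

Pole(s) at s = 2 are not in the left half-plane. System is unstable.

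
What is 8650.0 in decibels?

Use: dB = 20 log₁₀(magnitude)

dB = 20 log₁₀(8650.0) = 78.7 dB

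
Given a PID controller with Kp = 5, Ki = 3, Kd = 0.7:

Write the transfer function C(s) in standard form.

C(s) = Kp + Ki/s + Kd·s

Substituting values: C(s) = 5 + 3/s + 0.7s = (0.7s² + 5s + 3)/s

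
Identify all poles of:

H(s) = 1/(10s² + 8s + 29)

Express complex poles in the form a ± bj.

Discriminant = 8² - 4×10×29 = 64 - 1160 = -1096 < 0, so the poles are a complex conjugate pair s = (-8 ± j√1096)/(2×10). Real part = -8/(2×10) = -8/20 = -0.4; imaginary part = ±√1096/(2×10) ≈ 1.6553. Poles: s = -0.4 ± 1.6553j.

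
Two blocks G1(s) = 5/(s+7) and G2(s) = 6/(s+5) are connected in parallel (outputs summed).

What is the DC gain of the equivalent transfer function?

Parallel: G_eq = G1 + G2. DC gain = G1(0) + G2(0) = 5/7 + 6/5 = 0.7143 + 1.2 = 1.9143.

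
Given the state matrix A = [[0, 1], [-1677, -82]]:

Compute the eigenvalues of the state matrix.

det(A - λI) = λ² - (-82)λ + 1677 = (λ - (-39))(λ - (-43)). Eigenvalues: -39, -43.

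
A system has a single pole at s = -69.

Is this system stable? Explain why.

Pole at s = -69 is in the left half-plane. Stable.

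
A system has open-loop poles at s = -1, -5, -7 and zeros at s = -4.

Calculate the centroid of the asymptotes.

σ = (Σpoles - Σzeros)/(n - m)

σ = (Σpoles - Σzeros)/(n - m) = (-13 - (-4))/(3 - 1) = -9/2 = -4.5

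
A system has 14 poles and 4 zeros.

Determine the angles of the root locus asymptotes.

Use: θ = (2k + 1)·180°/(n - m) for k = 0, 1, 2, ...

n - m = 14 - 4 = 10. Angles: θk = (2k + 1)·180°/10 = 18°, 54°, 90°, 126°, 162°, 198°, 234°, 270°, 306°, 342°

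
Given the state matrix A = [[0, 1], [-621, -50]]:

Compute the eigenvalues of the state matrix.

det(A - λI) = λ² - (-50)λ + 621 = (λ - (-27))(λ - (-23)). Eigenvalues: -27, -23.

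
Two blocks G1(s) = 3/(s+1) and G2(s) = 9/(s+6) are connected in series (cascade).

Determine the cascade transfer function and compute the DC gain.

Series: multiply transfer functions. G_eq = 3/(s+1) × 9/(s+6) = 27/((s+1)(s+6)). DC gain = 27/(1×6) = 4.5.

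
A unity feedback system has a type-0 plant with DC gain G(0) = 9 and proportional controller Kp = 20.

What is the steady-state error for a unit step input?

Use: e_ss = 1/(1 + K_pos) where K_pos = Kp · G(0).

K_pos = Kp · G(0) = 20 × 9 = 180. e_ss = 1/(1 + 180) = 0.0055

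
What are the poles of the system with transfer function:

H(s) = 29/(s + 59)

Pole is where denominator = 0: s + 59 = 0, so s = -59.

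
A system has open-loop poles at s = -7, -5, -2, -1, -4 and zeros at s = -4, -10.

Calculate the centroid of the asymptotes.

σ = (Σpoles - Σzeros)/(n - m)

σ = (Σpoles - Σzeros)/(n - m) = (-19 - (-14))/(5 - 2) = -5/3 = -1.67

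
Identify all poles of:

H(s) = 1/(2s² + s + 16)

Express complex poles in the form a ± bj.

Discriminant = 1² - 4×2×16 = 1 - 128 = -127 < 0, so the poles are a complex conjugate pair s = (-1 ± j√127)/(2×2). Real part = -1/(2×2) = -1/4 = -0.25; imaginary part = ±√127/(2×2) ≈ 2.8174. Poles: s = -0.25 ± 2.8174j.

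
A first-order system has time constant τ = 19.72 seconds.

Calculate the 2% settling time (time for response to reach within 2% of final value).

For first-order system, 2% settling time ≈ 4τ = 4 × 19.72 = 78.88 s.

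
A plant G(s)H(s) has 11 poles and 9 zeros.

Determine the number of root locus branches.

Root locus has n branches where n = number of poles = 11.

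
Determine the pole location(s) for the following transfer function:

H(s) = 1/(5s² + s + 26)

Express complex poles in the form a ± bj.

Discriminant = 1² - 4×5×26 = 1 - 520 = -519 < 0, so the poles are a complex conjugate pair s = (-1 ± j√519)/(2×5). Real part = -1/(2×5) = -1/10 = -0.1; imaginary part = ±√519/(2×5) ≈ 2.2782. Poles: s = -0.1 ± 2.2782j.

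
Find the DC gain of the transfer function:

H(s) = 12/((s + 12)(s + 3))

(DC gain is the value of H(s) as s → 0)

DC gain = H(0) = 12/(12 × 3) = 12/36 = 0.3333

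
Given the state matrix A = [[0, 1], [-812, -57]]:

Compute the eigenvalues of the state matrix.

det(A - λI) = λ² - (-57)λ + 812 = (λ - (-28))(λ - (-29)). Eigenvalues: -28, -29.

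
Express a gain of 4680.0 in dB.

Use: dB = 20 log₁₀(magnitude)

dB = 20 log₁₀(4680.0) = 73.4 dB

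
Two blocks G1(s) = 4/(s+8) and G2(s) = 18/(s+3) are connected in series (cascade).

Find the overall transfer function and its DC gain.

Series: multiply transfer functions. G_eq = 4/(s+8) × 18/(s+3) = 72/((s+8)(s+3)). DC gain = 72/(8×3) = 3.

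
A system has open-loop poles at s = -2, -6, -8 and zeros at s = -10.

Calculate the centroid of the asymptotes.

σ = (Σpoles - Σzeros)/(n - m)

σ = (Σpoles - Σzeros)/(n - m) = (-16 - (-10))/(3 - 1) = -6/2 = -3.0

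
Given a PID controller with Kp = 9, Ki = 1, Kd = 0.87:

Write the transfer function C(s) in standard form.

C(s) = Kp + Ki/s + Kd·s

Substituting values: C(s) = 9 + 1/s + 0.87s = (0.87s² + 9s + 1)/s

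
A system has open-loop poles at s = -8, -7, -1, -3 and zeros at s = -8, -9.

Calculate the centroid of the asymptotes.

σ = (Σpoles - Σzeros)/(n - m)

σ = (Σpoles - Σzeros)/(n - m) = (-19 - (-17))/(4 - 2) = -2/2 = -1.0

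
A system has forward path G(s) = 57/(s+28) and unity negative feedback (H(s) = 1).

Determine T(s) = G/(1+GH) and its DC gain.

T(s) = G/(1+GH) = [57/(s+28)] / [1 + 57/(s+28)] = 57/(s+28+57) = 57/(s+85). DC gain = 57/85 = 0.6706.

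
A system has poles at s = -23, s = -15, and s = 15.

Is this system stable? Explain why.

Pole(s) at s = 15 are not in the left half-plane. System is unstable.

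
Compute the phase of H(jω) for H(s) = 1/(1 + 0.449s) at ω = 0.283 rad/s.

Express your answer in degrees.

Phase = -arctan(ωτ) = -arctan(0.283 × 0.449) = -7.2°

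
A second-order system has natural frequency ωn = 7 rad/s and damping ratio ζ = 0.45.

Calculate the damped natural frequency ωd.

ωd = ωn√(1 - ζ²) = 7√(1 - 0.45²) = 6.25 rad/s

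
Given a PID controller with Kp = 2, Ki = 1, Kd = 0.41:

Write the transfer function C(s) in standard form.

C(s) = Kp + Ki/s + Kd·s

Substituting values: C(s) = 2 + 1/s + 0.41s = (0.41s² + 2s + 1)/s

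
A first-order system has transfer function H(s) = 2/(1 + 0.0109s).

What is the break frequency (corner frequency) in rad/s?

Corner frequency = 1/τ = 1/0.0109 = 91.743 rad/s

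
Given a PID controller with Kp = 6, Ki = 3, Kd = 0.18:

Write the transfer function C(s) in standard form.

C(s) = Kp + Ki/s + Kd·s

Substituting values: C(s) = 6 + 3/s + 0.18s = (0.18s² + 6s + 3)/s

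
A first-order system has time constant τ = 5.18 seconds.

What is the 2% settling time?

For first-order system, 2% settling time ≈ 4τ = 4 × 5.18 = 20.72 s.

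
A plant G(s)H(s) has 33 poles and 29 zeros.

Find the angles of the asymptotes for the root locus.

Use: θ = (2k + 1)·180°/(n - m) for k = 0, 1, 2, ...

n - m = 33 - 29 = 4. Angles: θk = (2k + 1)·180°/4 = 45°, 135°, 225°, 315°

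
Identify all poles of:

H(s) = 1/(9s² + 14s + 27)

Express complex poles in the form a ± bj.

Discriminant = 14² - 4×9×27 = 196 - 972 = -776 < 0, so the poles are a complex conjugate pair s = (-14 ± j√776)/(2×9). Real part = -14/(2×9) = -14/18 ≈ -0.7778; imaginary part = ±√776/(2×9) ≈ 1.5476. Poles: s = -0.7778 ± 1.5476j.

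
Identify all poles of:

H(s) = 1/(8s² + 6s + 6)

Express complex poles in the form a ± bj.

Discriminant = 6² - 4×8×6 = 36 - 192 = -156 < 0, so the poles are a complex conjugate pair s = (-6 ± j√156)/(2×8). Real part = -6/(2×8) = -6/16 = -0.375; imaginary part = ±√156/(2×8) ≈ 0.7806. Poles: s = -0.375 ± 0.7806j.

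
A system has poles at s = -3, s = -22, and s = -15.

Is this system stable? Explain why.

All poles are in the left half-plane. System is stable.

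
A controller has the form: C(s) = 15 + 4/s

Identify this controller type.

This is a Proportional-Integral (PI) controller.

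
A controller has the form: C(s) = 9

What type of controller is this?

This is a Proportional (P) controller.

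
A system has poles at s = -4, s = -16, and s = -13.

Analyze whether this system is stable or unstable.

All poles are in the left half-plane. System is stable.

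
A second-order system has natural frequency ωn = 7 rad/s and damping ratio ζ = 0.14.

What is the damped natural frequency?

ωd = ωn√(1 - ζ²) = 7√(1 - 0.14²) = 6.93 rad/s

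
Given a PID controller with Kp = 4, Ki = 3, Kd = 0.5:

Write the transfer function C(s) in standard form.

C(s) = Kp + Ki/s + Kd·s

Substituting values: C(s) = 4 + 3/s + 0.5s = (0.5s² + 4s + 3)/s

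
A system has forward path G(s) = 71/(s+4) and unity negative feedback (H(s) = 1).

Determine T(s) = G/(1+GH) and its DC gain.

T(s) = G/(1+GH) = [71/(s+4)] / [1 + 71/(s+4)] = 71/(s+4+71) = 71/(s+75). DC gain = 71/75 = 0.9467.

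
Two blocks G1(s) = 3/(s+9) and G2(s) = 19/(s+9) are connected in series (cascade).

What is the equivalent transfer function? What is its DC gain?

Series: multiply transfer functions. G_eq = 3/(s+9) × 19/(s+9) = 57/((s+9)(s+9)). DC gain = 57/(9×9) = 0.7037.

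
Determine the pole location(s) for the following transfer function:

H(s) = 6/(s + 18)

Pole is where denominator = 0: s + 18 = 0, so s = -18.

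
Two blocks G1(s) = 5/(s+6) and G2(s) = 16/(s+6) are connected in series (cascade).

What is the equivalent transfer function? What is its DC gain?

Series: multiply transfer functions. G_eq = 5/(s+6) × 16/(s+6) = 80/((s+6)(s+6)). DC gain = 80/(6×6) = 2.2222.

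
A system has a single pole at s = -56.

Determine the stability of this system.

Pole at s = -56 is in the left half-plane. Stable.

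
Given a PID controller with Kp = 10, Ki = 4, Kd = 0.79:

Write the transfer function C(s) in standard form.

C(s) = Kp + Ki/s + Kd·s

Substituting values: C(s) = 10 + 4/s + 0.79s = (0.79s² + 10s + 4)/s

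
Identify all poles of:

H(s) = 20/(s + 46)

Pole is where denominator = 0: s + 46 = 0, so s = -46.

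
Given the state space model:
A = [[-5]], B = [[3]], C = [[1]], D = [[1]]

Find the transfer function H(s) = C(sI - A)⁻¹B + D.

(sI - A)⁻¹ = 1/(s + 5). H(s) = 1×3/(s + 5) + 1 = (s + 8)/(s + 5).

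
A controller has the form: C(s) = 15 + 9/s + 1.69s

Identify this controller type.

This is a Proportional-Integral-Derivative (PID) controller.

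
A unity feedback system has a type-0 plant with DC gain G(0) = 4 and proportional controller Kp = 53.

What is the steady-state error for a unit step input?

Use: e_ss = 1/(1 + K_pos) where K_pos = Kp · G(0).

K_pos = Kp · G(0) = 53 × 4 = 212. e_ss = 1/(1 + 212) = 0.0047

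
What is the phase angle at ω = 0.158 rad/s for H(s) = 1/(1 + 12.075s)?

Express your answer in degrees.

Phase = -arctan(ωτ) = -arctan(0.158 × 12.075) = -62.3°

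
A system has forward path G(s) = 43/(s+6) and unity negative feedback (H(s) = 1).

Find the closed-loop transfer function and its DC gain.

T(s) = G/(1+GH) = [43/(s+6)] / [1 + 43/(s+6)] = 43/(s+6+43) = 43/(s+49). DC gain = 43/49 = 0.8776.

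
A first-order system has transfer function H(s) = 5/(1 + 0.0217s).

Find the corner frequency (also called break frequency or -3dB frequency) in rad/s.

Corner frequency = 1/τ = 1/0.0217 = 46.083 rad/s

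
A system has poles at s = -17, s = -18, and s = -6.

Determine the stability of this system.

All poles are in the left half-plane. System is stable.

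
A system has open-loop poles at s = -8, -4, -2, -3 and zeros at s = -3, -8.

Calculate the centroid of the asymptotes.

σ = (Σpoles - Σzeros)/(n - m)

σ = (Σpoles - Σzeros)/(n - m) = (-17 - (-11))/(4 - 2) = -6/2 = -3.0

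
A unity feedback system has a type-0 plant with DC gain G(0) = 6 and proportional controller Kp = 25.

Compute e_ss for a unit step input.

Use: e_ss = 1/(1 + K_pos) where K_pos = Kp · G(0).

K_pos = Kp · G(0) = 25 × 6 = 150. e_ss = 1/(1 + 150) = 0.0066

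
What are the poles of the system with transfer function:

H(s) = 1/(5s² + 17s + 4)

Discriminant = 17² - 4×5×4 = 289 - 80 = 209 > 0, so two distinct real poles. Using quadratic formula: s = (-17 ± √209)/(2×5) = (-17 ± √209)/10, with √209 ≈ 14.4568. s₁ ≈ -0.2543, s₂ ≈ -3.1457. Poles: s₁ = -0.2543, s₂ = -3.1457.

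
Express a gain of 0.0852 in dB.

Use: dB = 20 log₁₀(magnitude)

dB = 20 log₁₀(0.0852) = -21.4 dB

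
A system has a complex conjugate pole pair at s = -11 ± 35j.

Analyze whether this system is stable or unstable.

Real part of poles is -11 (< 0, left half-plane). Stable.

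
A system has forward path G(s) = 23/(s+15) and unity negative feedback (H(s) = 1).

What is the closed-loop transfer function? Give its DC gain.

T(s) = G/(1+GH) = [23/(s+15)] / [1 + 23/(s+15)] = 23/(s+15+23) = 23/(s+38). DC gain = 23/38 = 0.6053.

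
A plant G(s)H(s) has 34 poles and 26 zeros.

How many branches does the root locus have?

Root locus has n branches where n = number of poles = 34.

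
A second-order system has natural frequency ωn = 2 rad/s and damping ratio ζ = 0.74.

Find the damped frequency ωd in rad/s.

ωd = ωn√(1 - ζ²) = 2√(1 - 0.74²) = 1.35 rad/s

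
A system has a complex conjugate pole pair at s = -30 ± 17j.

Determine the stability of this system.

Real part of poles is -30 (< 0, left half-plane). Stable.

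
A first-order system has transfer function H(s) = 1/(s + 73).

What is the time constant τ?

For H(s) = 1/(s + 1/τ), the pole is at -1/τ = -73, so τ = 1/73 = 0.0137 s.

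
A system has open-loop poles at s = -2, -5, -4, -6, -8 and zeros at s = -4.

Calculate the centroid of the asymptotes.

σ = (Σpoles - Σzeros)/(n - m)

σ = (Σpoles - Σzeros)/(n - m) = (-25 - (-4))/(5 - 1) = -21/4 = -5.25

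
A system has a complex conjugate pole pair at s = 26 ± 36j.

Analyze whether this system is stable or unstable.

Real part of poles is 26 (> 0, right half-plane). Unstable.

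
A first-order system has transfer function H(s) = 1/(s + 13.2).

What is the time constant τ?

For H(s) = 1/(s + 1/τ), the pole is at -1/τ = -13.2, so τ = 1/13.2 = 0.0758 s.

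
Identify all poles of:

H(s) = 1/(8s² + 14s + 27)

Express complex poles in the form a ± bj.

Discriminant = 14² - 4×8×27 = 196 - 864 = -668 < 0, so the poles are a complex conjugate pair s = (-14 ± j√668)/(2×8). Real part = -14/(2×8) = -14/16 = -0.875; imaginary part = ±√668/(2×8) ≈ 1.6154. Poles: s = -0.875 ± 1.6154j.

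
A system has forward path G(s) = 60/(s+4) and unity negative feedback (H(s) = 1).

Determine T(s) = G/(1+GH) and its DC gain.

T(s) = G/(1+GH) = [60/(s+4)] / [1 + 60/(s+4)] = 60/(s+4+60) = 60/(s+64). DC gain = 60/64 = 0.9375.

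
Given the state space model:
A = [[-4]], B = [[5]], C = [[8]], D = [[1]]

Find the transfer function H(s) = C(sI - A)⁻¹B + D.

(sI - A)⁻¹ = 1/(s + 4). H(s) = 8×5/(s + 4) + 1 = (s + 44)/(s + 4).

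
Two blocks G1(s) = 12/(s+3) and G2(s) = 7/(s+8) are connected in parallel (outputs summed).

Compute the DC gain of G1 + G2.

Parallel: G_eq = G1 + G2. DC gain = G1(0) + G2(0) = 12/3 + 7/8 = 4 + 0.875 = 4.875.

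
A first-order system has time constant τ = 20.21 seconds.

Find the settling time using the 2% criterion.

For first-order system, 2% settling time ≈ 4τ = 4 × 20.21 = 80.84 s.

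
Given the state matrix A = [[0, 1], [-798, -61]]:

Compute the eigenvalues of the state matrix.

det(A - λI) = λ² - (-61)λ + 798 = (λ - (-19))(λ - (-42)). Eigenvalues: -19, -42.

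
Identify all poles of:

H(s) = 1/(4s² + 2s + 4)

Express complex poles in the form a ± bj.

Discriminant = 2² - 4×4×4 = 4 - 64 = -60 < 0, so the poles are a complex conjugate pair s = (-2 ± j√60)/(2×4). Real part = -2/(2×4) = -2/8 = -0.25; imaginary part = ±√60/(2×4) ≈ 0.9682. Poles: s = -0.25 ± 0.9682j.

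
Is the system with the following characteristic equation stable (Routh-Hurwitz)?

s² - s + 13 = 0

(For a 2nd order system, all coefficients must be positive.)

Coefficients: 1, -1, 13. b=-1 not positive, so system is unstable.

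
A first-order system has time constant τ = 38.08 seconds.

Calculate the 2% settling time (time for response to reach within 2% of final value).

For first-order system, 2% settling time ≈ 4τ = 4 × 38.08 = 152.32 s.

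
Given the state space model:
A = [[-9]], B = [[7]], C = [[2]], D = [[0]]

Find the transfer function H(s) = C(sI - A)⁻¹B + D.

(sI - A)⁻¹ = 1/(s + 9). H(s) = 2 × 7/(s + 9) + 0 = 14/(s + 9).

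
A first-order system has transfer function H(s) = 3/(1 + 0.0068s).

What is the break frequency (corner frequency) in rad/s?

Corner frequency = 1/τ = 1/0.0068 = 147.059 rad/s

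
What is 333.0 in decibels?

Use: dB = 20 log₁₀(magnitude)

dB = 20 log₁₀(333.0) = 50.4 dB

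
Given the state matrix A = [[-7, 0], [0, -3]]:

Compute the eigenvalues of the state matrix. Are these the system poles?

For diagonal matrix, eigenvalues are diagonal entries: λ₁ = -7, λ₂ = -3. Eigenvalues of A = system poles.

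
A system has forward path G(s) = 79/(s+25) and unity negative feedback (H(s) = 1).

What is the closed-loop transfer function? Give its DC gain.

T(s) = G/(1+GH) = [79/(s+25)] / [1 + 79/(s+25)] = 79/(s+25+79) = 79/(s+104). DC gain = 79/104 = 0.7596.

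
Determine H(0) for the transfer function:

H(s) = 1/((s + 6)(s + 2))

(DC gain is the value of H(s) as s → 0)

DC gain = H(0) = 1/(6 × 2) = 1/12 = 0.0833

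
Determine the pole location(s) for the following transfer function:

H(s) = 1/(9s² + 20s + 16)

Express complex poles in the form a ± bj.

Discriminant = 20² - 4×9×16 = 400 - 576 = -176 < 0, so the poles are a complex conjugate pair s = (-20 ± j√176)/(2×9). Real part = -20/(2×9) = -20/18 ≈ -1.1111; imaginary part = ±√176/(2×9) ≈ 0.7370. Poles: s = -1.1111 ± 0.7370j.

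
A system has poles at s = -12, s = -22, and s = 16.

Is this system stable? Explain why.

Pole(s) at s = 16 are not in the left half-plane. System is unstable.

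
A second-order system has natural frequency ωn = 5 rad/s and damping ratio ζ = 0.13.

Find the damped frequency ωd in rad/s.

ωd = ωn√(1 - ζ²) = 5√(1 - 0.13²) = 4.96 rad/s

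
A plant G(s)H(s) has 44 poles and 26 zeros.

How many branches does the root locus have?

Root locus has n branches where n = number of poles = 44.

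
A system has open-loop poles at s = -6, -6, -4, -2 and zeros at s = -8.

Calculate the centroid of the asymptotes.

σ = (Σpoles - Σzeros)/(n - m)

σ = (Σpoles - Σzeros)/(n - m) = (-18 - (-8))/(4 - 1) = -10/3 = -3.33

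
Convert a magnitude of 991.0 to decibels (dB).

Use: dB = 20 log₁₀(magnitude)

dB = 20 log₁₀(991.0) = 59.9 dB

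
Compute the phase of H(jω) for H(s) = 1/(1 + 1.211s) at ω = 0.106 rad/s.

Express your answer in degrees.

Phase = -arctan(ωτ) = -arctan(0.106 × 1.211) = -7.3°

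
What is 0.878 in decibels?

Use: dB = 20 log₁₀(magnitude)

dB = 20 log₁₀(0.878) = -1.1 dB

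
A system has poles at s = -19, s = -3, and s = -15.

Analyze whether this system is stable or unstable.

All poles are in the left half-plane. System is stable.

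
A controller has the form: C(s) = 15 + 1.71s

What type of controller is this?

This is a Proportional-Derivative (PD) controller.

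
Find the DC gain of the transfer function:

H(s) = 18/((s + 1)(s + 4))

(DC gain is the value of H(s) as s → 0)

DC gain = H(0) = 18/(1 × 4) = 18/4 = 4.5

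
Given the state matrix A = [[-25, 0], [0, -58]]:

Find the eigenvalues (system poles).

For diagonal matrix, eigenvalues are diagonal entries: λ₁ = -25, λ₂ = -58.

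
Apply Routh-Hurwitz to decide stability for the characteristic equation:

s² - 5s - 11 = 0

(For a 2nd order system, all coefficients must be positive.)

Coefficients: 1, -5, -11. b=-5, c=-11 not positive, so system is unstable.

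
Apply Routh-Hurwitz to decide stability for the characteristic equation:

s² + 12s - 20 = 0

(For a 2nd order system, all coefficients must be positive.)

Coefficients: 1, 12, -20. c=-20 not positive, so system is unstable.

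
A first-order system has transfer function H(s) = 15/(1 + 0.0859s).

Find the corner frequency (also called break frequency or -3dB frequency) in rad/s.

Corner frequency = 1/τ = 1/0.0859 = 11.641 rad/s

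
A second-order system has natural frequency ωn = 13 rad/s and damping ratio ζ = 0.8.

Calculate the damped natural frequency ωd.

ωd = ωn√(1 - ζ²) = 13√(1 - 0.8²) = 7.8 rad/s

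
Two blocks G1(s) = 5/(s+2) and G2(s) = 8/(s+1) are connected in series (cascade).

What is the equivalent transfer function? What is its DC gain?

Series: multiply transfer functions. G_eq = 5/(s+2) × 8/(s+1) = 40/((s+2)(s+1)). DC gain = 40/(2×1) = 20.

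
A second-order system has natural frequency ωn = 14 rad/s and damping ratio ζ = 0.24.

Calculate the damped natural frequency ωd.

ωd = ωn√(1 - ζ²) = 14√(1 - 0.24²) = 13.59 rad/s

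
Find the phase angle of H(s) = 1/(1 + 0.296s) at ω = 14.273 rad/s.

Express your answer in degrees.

Phase = -arctan(ωτ) = -arctan(14.273 × 0.296) = -76.7°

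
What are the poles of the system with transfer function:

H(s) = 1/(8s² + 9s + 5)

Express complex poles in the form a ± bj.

Discriminant = 9² - 4×8×5 = 81 - 160 = -79 < 0, so the poles are a complex conjugate pair s = (-9 ± j√79)/(2×8). Real part = -9/(2×8) = -9/16 = -0.5625; imaginary part = ±√79/(2×8) ≈ 0.5555. Poles: s = -0.5625 ± 0.5555j.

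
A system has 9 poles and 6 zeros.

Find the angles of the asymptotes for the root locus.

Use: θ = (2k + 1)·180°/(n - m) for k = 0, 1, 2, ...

n - m = 9 - 6 = 3. Angles: θk = (2k + 1)·180°/3 = 60°, 180°, 300°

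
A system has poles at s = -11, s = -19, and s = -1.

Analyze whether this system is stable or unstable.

All poles are in the left half-plane. System is stable.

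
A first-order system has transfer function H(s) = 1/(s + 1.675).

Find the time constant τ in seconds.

For H(s) = 1/(s + 1/τ), the pole is at -1/τ = -1.675, so τ = 1/1.675 = 0.5970 s.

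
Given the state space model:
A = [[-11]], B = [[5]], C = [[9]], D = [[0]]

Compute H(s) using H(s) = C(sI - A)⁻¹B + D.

(sI - A)⁻¹ = 1/(s + 11). H(s) = 9 × 5/(s + 11) + 0 = 45/(s + 11).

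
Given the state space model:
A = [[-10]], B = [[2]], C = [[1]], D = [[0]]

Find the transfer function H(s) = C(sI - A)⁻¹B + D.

(sI - A)⁻¹ = 1/(s + 10). H(s) = 1 × 2/(s + 10) + 0 = 2/(s + 10).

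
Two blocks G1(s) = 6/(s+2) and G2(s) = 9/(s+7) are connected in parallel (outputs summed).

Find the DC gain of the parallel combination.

Parallel: G_eq = G1 + G2. DC gain = G1(0) + G2(0) = 6/2 + 9/7 = 3 + 1.2857 = 4.2857.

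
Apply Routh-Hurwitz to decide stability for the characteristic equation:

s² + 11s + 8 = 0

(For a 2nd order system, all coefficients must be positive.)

Coefficients: 1, 11, 8. All positive, so system is stable.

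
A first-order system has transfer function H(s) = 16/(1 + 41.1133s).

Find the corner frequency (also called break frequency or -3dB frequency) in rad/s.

Corner frequency = 1/τ = 1/41.1133 = 0.024 rad/s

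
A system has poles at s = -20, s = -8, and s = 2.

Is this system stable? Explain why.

Pole(s) at s = 2 are not in the left half-plane. System is unstable.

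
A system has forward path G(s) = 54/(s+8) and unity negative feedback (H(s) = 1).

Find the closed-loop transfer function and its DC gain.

T(s) = G/(1+GH) = [54/(s+8)] / [1 + 54/(s+8)] = 54/(s+8+54) = 54/(s+62). DC gain = 54/62 = 0.8710.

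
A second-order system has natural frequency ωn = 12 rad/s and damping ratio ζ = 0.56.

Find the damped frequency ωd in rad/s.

ωd = ωn√(1 - ζ²) = 12√(1 - 0.56²) = 9.94 rad/s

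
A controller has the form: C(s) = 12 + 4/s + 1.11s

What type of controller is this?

This is a Proportional-Integral-Derivative (PID) controller.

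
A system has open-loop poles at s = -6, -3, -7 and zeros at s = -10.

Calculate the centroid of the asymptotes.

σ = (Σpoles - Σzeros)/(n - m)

σ = (Σpoles - Σzeros)/(n - m) = (-16 - (-10))/(3 - 1) = -6/2 = -3.0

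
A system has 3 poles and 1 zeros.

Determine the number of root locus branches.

Root locus has n branches where n = number of poles = 3.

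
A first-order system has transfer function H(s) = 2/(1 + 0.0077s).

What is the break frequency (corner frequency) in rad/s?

Corner frequency = 1/τ = 1/0.0077 = 129.87 rad/s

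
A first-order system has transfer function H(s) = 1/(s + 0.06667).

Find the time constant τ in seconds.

For H(s) = 1/(s + 1/τ), the pole is at -1/τ = -0.06667, so τ = 1/0.06667 = 15 s.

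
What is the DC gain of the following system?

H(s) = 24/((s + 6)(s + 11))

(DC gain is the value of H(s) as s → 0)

DC gain = H(0) = 24/(6 × 11) = 24/66 = 0.3636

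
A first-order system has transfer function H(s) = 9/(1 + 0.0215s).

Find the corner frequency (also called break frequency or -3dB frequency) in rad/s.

Corner frequency = 1/τ = 1/0.0215 = 46.512 rad/s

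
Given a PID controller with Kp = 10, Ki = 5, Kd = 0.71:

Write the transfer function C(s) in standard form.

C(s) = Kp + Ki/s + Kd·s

Substituting values: C(s) = 10 + 5/s + 0.71s = (0.71s² + 10s + 5)/s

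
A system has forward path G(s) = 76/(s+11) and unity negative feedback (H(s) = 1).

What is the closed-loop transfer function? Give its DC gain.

T(s) = G/(1+GH) = [76/(s+11)] / [1 + 76/(s+11)] = 76/(s+11+76) = 76/(s+87). DC gain = 76/87 = 0.8736.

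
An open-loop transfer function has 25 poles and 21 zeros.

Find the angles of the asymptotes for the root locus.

n - m = 25 - 21 = 4. Angles: θk = (2k + 1)·180°/4 = 45°, 135°, 225°, 315°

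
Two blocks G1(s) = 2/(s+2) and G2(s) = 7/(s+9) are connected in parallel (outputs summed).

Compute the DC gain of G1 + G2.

Parallel: G_eq = G1 + G2. DC gain = G1(0) + G2(0) = 2/2 + 7/9 = 1 + 0.7778 = 1.7778.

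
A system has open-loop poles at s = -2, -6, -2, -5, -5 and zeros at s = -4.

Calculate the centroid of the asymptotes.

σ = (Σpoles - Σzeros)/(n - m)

σ = (Σpoles - Σzeros)/(n - m) = (-20 - (-4))/(5 - 1) = -16/4 = -4.0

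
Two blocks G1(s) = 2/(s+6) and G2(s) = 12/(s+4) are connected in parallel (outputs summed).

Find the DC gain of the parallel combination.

Parallel: G_eq = G1 + G2. DC gain = G1(0) + G2(0) = 2/6 + 12/4 = 0.3333 + 3 = 3.3333.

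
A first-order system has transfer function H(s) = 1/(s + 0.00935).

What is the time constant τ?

For H(s) = 1/(s + 1/τ), the pole is at -1/τ = -0.00935, so τ = 1/0.00935 = 107 s.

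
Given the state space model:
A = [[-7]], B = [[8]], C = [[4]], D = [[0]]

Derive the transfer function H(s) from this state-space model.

(sI - A)⁻¹ = 1/(s + 7). H(s) = 4 × 8/(s + 7) + 0 = 32/(s + 7).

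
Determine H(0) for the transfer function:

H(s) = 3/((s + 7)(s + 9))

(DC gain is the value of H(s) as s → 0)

DC gain = H(0) = 3/(7 × 9) = 3/63 = 0.0476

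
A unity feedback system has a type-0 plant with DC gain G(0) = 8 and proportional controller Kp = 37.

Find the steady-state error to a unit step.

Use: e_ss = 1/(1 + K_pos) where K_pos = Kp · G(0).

K_pos = Kp · G(0) = 37 × 8 = 296. e_ss = 1/(1 + 296) = 0.0034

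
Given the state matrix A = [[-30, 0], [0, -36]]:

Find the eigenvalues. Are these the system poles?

For diagonal matrix, eigenvalues are diagonal entries: λ₁ = -30, λ₂ = -36. Eigenvalues of A = system poles.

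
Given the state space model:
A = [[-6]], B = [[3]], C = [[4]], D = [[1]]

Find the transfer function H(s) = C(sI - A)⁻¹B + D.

(sI - A)⁻¹ = 1/(s + 6). H(s) = 4×3/(s + 6) + 1 = (s + 18)/(s + 6).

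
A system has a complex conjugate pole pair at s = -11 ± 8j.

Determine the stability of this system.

Real part of poles is -11 (< 0, left half-plane). Stable.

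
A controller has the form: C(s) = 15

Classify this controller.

This is a Proportional (P) controller.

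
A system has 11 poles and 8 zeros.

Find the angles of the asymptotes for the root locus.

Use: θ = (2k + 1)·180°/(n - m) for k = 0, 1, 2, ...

n - m = 11 - 8 = 3. Angles: θk = (2k + 1)·180°/3 = 60°, 180°, 300°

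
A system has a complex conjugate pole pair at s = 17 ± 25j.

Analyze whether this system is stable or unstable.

Real part of poles is 17 (> 0, right half-plane). Unstable.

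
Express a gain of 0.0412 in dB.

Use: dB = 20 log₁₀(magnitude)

dB = 20 log₁₀(0.0412) = -27.7 dB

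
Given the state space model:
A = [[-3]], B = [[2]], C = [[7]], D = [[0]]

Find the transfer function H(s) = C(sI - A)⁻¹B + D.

(sI - A)⁻¹ = 1/(s + 3). H(s) = 7 × 2/(s + 3) + 0 = 14/(s + 3).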